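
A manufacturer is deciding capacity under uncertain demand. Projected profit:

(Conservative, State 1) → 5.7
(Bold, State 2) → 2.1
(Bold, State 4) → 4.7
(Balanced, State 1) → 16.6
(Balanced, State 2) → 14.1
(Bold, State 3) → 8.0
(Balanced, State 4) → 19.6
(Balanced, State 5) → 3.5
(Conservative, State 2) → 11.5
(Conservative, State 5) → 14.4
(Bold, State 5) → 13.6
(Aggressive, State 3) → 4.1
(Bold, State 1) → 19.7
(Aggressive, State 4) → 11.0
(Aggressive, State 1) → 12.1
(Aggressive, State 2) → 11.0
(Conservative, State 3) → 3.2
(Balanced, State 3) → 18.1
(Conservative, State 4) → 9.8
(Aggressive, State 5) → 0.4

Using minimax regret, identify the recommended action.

Column bests: State 1=19.7, State 2=14.1, State 3=18.1, State 4=19.6, State 5=14.4.
Conservative regrets: 14.0, 2.6, 14.9, 9.8, 0.0 → max 14.9
Balanced regrets: 3.1, 0.0, 0.0, 0.0, 10.9 → max 10.9
Aggressive regrets: 7.6, 3.1, 14.0, 8.6, 14.0 → max 14.0
Bold regrets: 0.0, 12.0, 10.1, 14.9, 0.8 → max 14.9
Smallest max regret = 10.9 → Balanced.

Balanced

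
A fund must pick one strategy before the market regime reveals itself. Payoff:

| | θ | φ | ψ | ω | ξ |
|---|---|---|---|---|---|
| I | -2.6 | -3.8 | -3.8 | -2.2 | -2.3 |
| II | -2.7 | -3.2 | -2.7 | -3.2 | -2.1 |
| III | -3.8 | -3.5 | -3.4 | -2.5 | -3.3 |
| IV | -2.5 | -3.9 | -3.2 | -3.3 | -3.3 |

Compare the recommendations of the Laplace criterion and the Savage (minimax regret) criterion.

laplace → II; minimax regret → II (agree)

Row averages: I=-2.94, II=-2.78, III=-3.3, IV=-3.24
Highest average = -2.78 → II.
Column bests: θ=-2.5, φ=-3.2, ψ=-2.7, ω=-2.2, ξ=-2.1.
I regrets: 0.1, 0.6, 1.1, 0.0, 0.2 → max 1.1
II regrets: 0.2, 0.0, 0.0, 1.0, 0.0 → max 1.0
III regrets: 1.3, 0.3, 0.7, 0.3, 1.2 → max 1.3
IV regrets: 0.0, 0.7, 0.5, 1.1, 1.2 → max 1.2
Smallest max regret = 1.0 → II.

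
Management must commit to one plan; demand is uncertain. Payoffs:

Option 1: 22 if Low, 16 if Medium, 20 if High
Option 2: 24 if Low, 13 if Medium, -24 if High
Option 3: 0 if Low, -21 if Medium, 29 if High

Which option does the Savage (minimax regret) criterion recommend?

Option 1

Column bests: Low=24, Medium=16, High=29.
Option 1 regrets: 2, 0, 9 → max 9
Option 2 regrets: 0, 3, 53 → max 53
Option 3 regrets: 24, 37, 0 → max 37
Smallest max regret = 9 → Option 1.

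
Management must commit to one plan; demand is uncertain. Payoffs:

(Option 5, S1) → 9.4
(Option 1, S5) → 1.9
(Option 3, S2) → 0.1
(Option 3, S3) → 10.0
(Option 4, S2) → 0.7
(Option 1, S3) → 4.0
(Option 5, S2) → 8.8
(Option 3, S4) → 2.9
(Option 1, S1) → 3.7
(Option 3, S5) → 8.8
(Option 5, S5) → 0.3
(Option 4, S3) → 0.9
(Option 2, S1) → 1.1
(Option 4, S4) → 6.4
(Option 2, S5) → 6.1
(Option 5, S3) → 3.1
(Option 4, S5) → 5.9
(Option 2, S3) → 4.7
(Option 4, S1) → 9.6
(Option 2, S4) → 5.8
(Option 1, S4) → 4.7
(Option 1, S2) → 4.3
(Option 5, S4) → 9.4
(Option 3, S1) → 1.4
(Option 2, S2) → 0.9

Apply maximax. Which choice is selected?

Option 3

Row maxima: Option 1=4.7, Option 2=6.1, Option 3=10.0, Option 4=9.6, Option 5=9.4
Best best-case = 10.0 → Option 3.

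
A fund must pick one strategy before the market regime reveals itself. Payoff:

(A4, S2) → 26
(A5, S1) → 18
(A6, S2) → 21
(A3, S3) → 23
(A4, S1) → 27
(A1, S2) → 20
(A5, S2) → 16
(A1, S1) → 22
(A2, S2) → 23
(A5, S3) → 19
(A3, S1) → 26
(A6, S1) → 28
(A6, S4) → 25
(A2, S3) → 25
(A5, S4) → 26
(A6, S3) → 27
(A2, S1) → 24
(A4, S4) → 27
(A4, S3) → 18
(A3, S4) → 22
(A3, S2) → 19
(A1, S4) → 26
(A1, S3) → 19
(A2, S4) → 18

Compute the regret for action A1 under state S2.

Best payoff under S2 is 26.
Regret = 26 − 20 = 6.

6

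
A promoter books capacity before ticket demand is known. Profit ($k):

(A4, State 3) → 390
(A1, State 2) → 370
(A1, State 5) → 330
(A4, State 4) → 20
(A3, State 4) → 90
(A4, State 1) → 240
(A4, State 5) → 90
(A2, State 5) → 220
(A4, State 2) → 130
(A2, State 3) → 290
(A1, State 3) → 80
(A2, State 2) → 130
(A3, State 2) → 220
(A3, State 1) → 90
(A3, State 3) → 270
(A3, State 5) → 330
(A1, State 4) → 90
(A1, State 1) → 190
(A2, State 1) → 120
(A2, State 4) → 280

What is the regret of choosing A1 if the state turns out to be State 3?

310

Best payoff under State 3 is 390.
Regret = 390 − 80 = 310.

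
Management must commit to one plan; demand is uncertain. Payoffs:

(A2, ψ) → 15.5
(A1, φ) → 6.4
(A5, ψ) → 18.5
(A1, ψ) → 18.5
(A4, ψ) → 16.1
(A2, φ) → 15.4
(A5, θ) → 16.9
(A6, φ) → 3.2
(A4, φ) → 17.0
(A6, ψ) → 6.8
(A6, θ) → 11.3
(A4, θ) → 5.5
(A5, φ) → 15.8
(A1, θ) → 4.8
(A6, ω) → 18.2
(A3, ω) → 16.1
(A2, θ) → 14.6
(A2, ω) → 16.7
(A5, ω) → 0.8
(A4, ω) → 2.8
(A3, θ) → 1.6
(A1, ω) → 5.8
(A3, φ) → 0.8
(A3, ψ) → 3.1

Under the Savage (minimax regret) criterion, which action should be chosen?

Column bests: θ=16.9, φ=17.0, ψ=18.5, ω=18.2.
A1 regrets: 12.1, 10.6, 0.0, 12.4 → max 12.4
A2 regrets: 2.3, 1.6, 3.0, 1.5 → max 3.0
A3 regrets: 15.3, 16.2, 15.4, 2.1 → max 16.2
A4 regrets: 11.4, 0.0, 2.4, 15.4 → max 15.4
A5 regrets: 0.0, 1.2, 0.0, 17.4 → max 17.4
A6 regrets: 5.6, 13.8, 11.7, 0.0 → max 13.8
Smallest max regret = 3.0 → A2.

A2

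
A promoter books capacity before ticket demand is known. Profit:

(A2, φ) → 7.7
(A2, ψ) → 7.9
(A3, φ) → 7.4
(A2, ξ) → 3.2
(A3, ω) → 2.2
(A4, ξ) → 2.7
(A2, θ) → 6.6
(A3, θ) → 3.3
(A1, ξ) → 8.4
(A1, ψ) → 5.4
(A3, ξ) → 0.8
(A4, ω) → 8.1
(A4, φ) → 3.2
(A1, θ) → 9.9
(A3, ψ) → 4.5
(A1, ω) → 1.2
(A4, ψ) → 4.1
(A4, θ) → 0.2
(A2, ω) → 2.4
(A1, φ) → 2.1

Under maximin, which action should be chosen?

A2

Row minima: A1=1.2, A2=2.4, A3=0.8, A4=0.2
Best worst-case = 2.4 → A2.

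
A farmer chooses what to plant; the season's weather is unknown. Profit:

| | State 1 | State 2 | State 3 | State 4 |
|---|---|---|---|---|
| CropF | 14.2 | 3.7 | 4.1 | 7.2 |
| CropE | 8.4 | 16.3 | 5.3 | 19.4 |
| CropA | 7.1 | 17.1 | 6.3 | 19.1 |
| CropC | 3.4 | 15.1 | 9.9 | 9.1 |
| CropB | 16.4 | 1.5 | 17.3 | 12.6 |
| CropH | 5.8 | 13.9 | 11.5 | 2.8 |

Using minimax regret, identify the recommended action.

CropA

Column bests: State 1=16.4, State 2=17.1, State 3=17.3, State 4=19.4.
CropF regrets: 2.2, 13.4, 13.2, 12.2 → max 13.4
CropE regrets: 8.0, 0.8, 12.0, 0.0 → max 12.0
CropA regrets: 9.3, 0.0, 11.0, 0.3 → max 11.0
CropC regrets: 13.0, 2.0, 7.4, 10.3 → max 13.0
CropB regrets: 0.0, 15.6, 0.0, 6.8 → max 15.6
CropH regrets: 10.6, 3.2, 5.8, 16.6 → max 16.6
Smallest max regret = 11.0 → CropA.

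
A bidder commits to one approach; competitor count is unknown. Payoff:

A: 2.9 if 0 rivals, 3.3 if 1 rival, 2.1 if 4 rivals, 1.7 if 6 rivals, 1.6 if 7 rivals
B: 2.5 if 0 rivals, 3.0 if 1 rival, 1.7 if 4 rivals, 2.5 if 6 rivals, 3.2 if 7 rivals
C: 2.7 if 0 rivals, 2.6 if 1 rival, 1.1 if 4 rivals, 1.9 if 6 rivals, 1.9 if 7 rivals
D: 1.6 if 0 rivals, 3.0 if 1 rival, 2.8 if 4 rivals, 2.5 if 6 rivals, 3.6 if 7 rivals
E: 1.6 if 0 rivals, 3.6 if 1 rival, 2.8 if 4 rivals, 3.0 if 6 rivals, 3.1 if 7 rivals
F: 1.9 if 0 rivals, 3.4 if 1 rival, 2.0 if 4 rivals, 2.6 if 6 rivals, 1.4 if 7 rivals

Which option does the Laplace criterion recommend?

Row averages: A=2.32, B=2.58, C=2.04, D=2.7, E=2.82, F=2.26
Highest average = 2.82 → E.

E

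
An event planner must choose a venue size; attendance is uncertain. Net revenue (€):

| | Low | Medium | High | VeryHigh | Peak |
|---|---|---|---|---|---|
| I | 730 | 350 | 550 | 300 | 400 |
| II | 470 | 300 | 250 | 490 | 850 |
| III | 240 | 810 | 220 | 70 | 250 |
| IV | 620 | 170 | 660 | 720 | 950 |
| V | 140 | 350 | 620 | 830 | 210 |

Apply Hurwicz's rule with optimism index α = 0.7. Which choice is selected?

IV

I: 0.7·730 + 0.3·300 = 601
II: 0.7·850 + 0.3·250 = 670
III: 0.7·810 + 0.3·70 = 588
IV: 0.7·950 + 0.3·170 = 716
V: 0.7·830 + 0.3·140 = 623
Highest Hurwicz score = 716 → IV.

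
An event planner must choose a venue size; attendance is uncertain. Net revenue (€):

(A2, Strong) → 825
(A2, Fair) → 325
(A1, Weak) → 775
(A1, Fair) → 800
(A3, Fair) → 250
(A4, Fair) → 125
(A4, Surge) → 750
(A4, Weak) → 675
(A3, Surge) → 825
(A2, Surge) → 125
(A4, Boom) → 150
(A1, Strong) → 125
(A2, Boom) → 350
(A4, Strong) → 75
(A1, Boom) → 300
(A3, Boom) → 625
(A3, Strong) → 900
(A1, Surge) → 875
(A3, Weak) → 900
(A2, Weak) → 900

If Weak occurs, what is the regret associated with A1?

125

Best payoff under Weak is 900.
Regret = 900 − 775 = 125.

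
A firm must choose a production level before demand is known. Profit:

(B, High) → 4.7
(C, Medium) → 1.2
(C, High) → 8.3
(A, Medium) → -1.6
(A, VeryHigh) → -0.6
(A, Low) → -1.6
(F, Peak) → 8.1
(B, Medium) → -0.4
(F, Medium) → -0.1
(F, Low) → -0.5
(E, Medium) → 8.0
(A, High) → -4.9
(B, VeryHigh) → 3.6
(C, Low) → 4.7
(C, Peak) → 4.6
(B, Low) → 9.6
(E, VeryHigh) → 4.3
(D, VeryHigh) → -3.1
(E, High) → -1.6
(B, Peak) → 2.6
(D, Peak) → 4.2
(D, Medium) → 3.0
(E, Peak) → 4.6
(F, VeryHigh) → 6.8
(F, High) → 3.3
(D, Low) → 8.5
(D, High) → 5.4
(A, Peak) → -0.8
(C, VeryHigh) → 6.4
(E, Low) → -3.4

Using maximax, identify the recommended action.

B

Row maxima: A=-0.6, B=9.6, C=8.3, D=8.5, E=8.0, F=8.1
Best best-case = 9.6 → B.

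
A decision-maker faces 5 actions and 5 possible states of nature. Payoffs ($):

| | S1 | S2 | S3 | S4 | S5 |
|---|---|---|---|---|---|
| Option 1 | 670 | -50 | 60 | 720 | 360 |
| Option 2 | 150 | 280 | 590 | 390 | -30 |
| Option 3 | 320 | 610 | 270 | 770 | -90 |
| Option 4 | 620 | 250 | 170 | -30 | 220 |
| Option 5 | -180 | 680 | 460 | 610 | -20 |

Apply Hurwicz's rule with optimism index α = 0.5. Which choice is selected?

Option 1: 0.5·720 + 0.5·(-50) = 335
Option 2: 0.5·590 + 0.5·(-30) = 280
Option 3: 0.5·770 + 0.5·(-90) = 340
Option 4: 0.5·620 + 0.5·(-30) = 295
Option 5: 0.5·680 + 0.5·(-180) = 250
Highest Hurwicz score = 340 → Option 3.

Option 3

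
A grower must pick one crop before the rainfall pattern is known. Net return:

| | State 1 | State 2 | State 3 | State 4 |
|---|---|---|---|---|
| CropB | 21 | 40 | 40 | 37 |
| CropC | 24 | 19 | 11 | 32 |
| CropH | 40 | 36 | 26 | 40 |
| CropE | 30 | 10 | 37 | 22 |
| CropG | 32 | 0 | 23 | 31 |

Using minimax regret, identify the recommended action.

CropH

Column bests: State 1=40, State 2=40, State 3=40, State 4=40.
CropB regrets: 19, 0, 0, 3 → max 19
CropC regrets: 16, 21, 29, 8 → max 29
CropH regrets: 0, 4, 14, 0 → max 14
CropE regrets: 10, 30, 3, 18 → max 30
CropG regrets: 8, 40, 17, 9 → max 40
Smallest max regret = 14 → CropH.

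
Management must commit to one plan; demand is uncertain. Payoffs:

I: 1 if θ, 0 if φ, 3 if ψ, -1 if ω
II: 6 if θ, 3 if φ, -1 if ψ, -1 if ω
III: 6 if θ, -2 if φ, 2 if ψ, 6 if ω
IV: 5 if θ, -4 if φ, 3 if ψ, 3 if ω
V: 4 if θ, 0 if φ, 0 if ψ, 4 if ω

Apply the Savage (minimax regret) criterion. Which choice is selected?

Column bests: θ=6, φ=3, ψ=3, ω=6.
I regrets: 5, 3, 0, 7 → max 7
II regrets: 0, 0, 4, 7 → max 7
III regrets: 0, 5, 1, 0 → max 5
IV regrets: 1, 7, 0, 3 → max 7
V regrets: 2, 3, 3, 2 → max 3
Smallest max regret = 3 → V.

V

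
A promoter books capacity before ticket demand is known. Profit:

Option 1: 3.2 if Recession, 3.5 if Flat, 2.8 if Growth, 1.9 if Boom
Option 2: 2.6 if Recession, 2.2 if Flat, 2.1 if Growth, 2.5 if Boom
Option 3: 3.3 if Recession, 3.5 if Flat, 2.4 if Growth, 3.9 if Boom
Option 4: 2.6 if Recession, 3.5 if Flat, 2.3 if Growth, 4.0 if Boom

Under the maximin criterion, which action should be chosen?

Option 3

Row minima: Option 1=1.9, Option 2=2.1, Option 3=2.4, Option 4=2.3
Best worst-case = 2.4 → Option 3.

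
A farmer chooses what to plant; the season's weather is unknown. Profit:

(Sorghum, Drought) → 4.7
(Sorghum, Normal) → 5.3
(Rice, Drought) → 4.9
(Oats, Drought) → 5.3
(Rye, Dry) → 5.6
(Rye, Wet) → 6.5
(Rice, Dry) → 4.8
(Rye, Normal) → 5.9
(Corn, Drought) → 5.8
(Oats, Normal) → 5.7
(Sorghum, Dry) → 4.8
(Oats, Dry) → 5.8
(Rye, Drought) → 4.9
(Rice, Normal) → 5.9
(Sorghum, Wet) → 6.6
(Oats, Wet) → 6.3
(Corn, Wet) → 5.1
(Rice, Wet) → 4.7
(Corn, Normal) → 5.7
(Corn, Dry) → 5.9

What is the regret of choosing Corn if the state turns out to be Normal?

Best payoff under Normal is 5.9.
Regret = 5.9 − 5.7 = 0.2.

0.2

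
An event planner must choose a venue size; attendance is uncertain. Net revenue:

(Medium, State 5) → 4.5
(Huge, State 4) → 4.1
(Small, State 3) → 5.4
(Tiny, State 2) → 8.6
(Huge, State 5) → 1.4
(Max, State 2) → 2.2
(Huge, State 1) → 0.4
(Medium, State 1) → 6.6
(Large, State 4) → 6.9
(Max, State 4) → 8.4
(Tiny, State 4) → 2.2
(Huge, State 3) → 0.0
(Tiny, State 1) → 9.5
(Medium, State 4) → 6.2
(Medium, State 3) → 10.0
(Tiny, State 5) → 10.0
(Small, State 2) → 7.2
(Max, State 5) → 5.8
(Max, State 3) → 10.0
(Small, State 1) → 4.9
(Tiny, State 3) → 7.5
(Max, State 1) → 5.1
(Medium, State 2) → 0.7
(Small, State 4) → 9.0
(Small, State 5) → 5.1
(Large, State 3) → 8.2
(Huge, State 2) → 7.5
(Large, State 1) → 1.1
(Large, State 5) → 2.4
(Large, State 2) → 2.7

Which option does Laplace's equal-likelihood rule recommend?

Tiny

Row averages: Tiny=7.56, Small=6.32, Medium=5.6, Large=4.26, Huge=2.68, Max=6.3
Highest average = 7.56 → Tiny.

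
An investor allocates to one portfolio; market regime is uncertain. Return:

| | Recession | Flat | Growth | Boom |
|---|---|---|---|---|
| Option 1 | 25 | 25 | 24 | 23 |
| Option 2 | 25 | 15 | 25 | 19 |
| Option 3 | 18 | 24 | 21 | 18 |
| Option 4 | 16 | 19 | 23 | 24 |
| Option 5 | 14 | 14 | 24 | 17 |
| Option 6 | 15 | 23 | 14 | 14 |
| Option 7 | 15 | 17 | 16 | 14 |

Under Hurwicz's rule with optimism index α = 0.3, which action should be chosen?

Option 1: 0.3·25 + 0.7·23 = 23.6
Option 2: 0.3·25 + 0.7·15 = 18
Option 3: 0.3·24 + 0.7·18 = 19.8
Option 4: 0.3·24 + 0.7·16 = 18.4
Option 5: 0.3·24 + 0.7·14 = 17
Option 6: 0.3·23 + 0.7·14 = 16.7
Option 7: 0.3·17 + 0.7·14 = 14.9
Highest Hurwicz score = 23.6 → Option 1.

Option 1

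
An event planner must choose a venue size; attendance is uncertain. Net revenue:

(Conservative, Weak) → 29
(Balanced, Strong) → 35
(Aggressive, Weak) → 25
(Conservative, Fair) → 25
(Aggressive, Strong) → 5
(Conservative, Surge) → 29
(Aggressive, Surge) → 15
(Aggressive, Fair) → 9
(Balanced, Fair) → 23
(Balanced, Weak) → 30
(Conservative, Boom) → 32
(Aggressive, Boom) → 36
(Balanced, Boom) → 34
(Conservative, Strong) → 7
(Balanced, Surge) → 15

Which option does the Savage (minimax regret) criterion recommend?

Balanced

Column bests: Weak=30, Fair=25, Strong=35, Boom=36, Surge=29.
Conservative regrets: 1, 0, 28, 4, 0 → max 28
Balanced regrets: 0, 2, 0, 2, 14 → max 14
Aggressive regrets: 5, 16, 30, 0, 14 → max 30
Smallest max regret = 14 → Balanced.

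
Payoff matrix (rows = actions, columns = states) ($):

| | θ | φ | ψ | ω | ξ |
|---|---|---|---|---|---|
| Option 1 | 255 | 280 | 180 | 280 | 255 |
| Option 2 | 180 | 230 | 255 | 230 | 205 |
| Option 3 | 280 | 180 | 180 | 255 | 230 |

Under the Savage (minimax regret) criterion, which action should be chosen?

Column bests: θ=280, φ=280, ψ=255, ω=280, ξ=255.
Option 1 regrets: 25, 0, 75, 0, 0 → max 75
Option 2 regrets: 100, 50, 0, 50, 50 → max 100
Option 3 regrets: 0, 100, 75, 25, 25 → max 100
Smallest max regret = 75 → Option 1.

Option 1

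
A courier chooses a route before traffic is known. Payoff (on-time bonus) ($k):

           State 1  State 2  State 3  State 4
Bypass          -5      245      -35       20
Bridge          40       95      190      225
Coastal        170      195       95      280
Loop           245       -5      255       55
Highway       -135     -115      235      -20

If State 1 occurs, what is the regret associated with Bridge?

205

Best payoff under State 1 is 245.
Regret = 245 − 40 = 205.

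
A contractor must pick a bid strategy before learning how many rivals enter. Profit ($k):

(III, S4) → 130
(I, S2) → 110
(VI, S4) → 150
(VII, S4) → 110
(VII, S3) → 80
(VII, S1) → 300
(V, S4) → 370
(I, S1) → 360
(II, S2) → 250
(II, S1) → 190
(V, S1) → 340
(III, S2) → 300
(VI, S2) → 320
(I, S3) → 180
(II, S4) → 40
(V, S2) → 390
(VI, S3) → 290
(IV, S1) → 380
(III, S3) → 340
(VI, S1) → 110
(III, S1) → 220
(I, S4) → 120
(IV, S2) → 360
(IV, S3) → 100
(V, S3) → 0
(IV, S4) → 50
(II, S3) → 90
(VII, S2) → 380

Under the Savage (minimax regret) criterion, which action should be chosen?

III

Column bests: S1=380, S2=390, S3=340, S4=370.
I regrets: 20, 280, 160, 250 → max 280
II regrets: 190, 140, 250, 330 → max 330
III regrets: 160, 90, 0, 240 → max 240
IV regrets: 0, 30, 240, 320 → max 320
V regrets: 40, 0, 340, 0 → max 340
VI regrets: 270, 70, 50, 220 → max 270
VII regrets: 80, 10, 260, 260 → max 260
Smallest max regret = 240 → III.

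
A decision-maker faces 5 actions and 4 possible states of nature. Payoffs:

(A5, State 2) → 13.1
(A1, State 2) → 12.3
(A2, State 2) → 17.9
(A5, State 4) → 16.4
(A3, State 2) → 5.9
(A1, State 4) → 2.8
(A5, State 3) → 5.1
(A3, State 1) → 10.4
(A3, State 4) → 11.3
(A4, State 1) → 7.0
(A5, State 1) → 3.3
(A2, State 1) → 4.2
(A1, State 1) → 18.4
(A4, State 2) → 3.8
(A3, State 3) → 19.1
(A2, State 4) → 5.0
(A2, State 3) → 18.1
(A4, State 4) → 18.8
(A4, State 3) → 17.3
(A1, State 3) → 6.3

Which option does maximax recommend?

A3

Row maxima: A1=18.4, A2=18.1, A3=19.1, A4=18.8, A5=16.4
Best best-case = 19.1 → A3.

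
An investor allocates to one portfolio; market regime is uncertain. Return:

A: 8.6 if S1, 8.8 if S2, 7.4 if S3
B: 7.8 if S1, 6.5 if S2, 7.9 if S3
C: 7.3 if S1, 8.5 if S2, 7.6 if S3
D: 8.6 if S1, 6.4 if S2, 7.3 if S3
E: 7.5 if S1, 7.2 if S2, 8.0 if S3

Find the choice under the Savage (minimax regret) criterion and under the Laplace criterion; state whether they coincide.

minimax regret → A; laplace → A (agree)

Column bests: S1=8.6, S2=8.8, S3=8.0.
A regrets: 0.0, 0.0, 0.6 → max 0.6
B regrets: 0.8, 2.3, 0.1 → max 2.3
C regrets: 1.3, 0.3, 0.4 → max 1.3
D regrets: 0.0, 2.4, 0.7 → max 2.4
E regrets: 1.1, 1.6, 0.0 → max 1.6
Smallest max regret = 0.6 → A.
Row averages: A=124/15, B=7.4, C=7.8, D=223/30, E=227/30
Highest average = 124/15 → A.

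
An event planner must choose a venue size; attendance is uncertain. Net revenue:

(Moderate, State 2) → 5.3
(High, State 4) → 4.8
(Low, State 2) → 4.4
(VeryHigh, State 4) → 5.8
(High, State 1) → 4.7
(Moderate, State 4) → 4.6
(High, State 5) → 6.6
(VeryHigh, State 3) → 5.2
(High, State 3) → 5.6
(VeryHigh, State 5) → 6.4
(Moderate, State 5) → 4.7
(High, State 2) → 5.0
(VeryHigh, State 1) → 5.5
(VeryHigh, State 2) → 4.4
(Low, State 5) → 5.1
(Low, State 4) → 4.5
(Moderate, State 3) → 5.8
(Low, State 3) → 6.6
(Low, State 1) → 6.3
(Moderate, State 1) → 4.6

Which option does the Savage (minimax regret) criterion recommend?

Column bests: State 1=6.3, State 2=5.3, State 3=6.6, State 4=5.8, State 5=6.6.
Low regrets: 0.0, 0.9, 0.0, 1.3, 1.5 → max 1.5
Moderate regrets: 1.7, 0.0, 0.8, 1.2, 1.9 → max 1.9
High regrets: 1.6, 0.3, 1.0, 1.0, 0.0 → max 1.6
VeryHigh regrets: 0.8, 0.9, 1.4, 0.0, 0.2 → max 1.4
Smallest max regret = 1.4 → VeryHigh.

VeryHigh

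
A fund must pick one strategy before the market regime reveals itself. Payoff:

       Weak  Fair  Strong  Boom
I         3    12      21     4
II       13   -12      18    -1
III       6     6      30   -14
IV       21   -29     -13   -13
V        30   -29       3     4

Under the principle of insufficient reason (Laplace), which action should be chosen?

Row averages: I=10, II=4.5, III=7, IV=-8.5, V=2
Highest average = 10 → I.

I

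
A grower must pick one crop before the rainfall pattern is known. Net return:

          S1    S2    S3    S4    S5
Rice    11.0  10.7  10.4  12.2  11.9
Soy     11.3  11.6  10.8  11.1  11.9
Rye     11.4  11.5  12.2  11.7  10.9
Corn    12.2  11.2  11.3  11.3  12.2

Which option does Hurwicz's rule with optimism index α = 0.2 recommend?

Rice: 0.2·12.2 + 0.8·10.4 = 10.76
Soy: 0.2·11.9 + 0.8·10.8 = 11.02
Rye: 0.2·12.2 + 0.8·10.9 = 11.16
Corn: 0.2·12.2 + 0.8·11.2 = 11.4
Highest Hurwicz score = 11.4 → Corn.

Corn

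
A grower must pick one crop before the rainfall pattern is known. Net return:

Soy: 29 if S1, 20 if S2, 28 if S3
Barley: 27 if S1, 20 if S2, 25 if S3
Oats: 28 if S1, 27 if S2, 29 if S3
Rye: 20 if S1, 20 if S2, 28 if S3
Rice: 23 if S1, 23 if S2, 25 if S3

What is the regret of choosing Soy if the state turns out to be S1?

0

Best payoff under S1 is 29.
Regret = 29 − 29 = 0.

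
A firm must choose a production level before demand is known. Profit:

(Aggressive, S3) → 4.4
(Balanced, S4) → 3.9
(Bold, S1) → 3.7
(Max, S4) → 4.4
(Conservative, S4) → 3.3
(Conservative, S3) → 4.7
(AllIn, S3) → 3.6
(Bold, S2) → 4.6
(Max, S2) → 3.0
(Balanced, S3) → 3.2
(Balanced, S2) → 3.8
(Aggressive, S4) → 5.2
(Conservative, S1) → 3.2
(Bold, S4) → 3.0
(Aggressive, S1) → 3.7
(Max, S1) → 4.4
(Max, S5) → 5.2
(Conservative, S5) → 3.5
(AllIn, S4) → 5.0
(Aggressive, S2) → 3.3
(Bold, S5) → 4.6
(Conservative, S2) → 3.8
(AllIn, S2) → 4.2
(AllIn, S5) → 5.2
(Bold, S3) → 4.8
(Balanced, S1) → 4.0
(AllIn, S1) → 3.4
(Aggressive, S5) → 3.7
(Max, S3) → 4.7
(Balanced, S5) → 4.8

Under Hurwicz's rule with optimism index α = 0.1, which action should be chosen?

Conservative: 0.1·4.7 + 0.9·3.2 = 3.35
Balanced: 0.1·4.8 + 0.9·3.2 = 3.36
Aggressive: 0.1·5.2 + 0.9·3.3 = 3.49
Bold: 0.1·4.8 + 0.9·3.0 = 3.18
AllIn: 0.1·5.2 + 0.9·3.4 = 3.58
Max: 0.1·5.2 + 0.9·3.0 = 3.22
Highest Hurwicz score = 3.58 → AllIn.

AllIn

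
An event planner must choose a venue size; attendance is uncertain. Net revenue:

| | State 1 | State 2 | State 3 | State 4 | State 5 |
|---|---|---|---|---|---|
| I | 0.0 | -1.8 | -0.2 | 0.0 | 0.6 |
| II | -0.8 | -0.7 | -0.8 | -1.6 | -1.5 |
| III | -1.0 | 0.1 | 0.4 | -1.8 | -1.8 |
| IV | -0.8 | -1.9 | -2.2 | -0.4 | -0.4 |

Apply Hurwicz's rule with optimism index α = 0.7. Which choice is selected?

I

I: 0.7·0.6 + 0.3·(-1.8) = -0.12
II: 0.7·(-0.7) + 0.3·(-1.6) = -0.97
III: 0.7·0.4 + 0.3·(-1.8) = -0.26
IV: 0.7·(-0.4) + 0.3·(-2.2) = -0.94
Highest Hurwicz score = -0.12 → I.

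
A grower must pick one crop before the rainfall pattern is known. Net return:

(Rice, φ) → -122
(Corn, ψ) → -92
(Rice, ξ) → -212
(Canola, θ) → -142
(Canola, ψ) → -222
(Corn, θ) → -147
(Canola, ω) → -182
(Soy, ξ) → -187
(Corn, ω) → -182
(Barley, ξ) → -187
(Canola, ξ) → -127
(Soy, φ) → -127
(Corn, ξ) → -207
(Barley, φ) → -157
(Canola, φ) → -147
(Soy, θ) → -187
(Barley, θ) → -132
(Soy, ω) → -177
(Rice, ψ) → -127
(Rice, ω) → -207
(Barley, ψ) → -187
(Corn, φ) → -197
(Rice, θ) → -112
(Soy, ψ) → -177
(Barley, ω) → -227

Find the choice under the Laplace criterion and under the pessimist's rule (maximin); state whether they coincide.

laplace → Rice; maximin → Soy (disagree)

Row averages: Canola=-164, Rice=-156, Barley=-178, Soy=-171, Corn=-165
Highest average = -156 → Rice.
Row minima: Canola=-222, Rice=-212, Barley=-227, Soy=-187, Corn=-207
Best worst-case = -187 → Soy.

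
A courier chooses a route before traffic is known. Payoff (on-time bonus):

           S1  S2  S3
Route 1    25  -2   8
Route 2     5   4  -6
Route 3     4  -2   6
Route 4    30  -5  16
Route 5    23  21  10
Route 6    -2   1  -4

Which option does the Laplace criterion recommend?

Row averages: Route 1=31/3, Route 2=1, Route 3=8/3, Route 4=41/3, Route 5=18, Route 6=-5/3
Highest average = 18 → Route 5.

Route 5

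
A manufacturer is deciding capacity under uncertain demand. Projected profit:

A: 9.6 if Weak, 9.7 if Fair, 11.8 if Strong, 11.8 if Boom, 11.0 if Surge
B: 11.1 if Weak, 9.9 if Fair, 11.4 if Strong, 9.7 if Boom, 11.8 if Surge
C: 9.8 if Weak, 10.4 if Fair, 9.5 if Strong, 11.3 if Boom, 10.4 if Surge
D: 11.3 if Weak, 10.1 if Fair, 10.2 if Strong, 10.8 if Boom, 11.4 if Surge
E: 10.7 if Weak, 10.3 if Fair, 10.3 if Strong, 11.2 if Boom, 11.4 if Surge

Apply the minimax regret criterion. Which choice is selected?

E

Column bests: Weak=11.3, Fair=10.4, Strong=11.8, Boom=11.8, Surge=11.8.
A regrets: 1.7, 0.7, 0.0, 0.0, 0.8 → max 1.7
B regrets: 0.2, 0.5, 0.4, 2.1, 0.0 → max 2.1
C regrets: 1.5, 0.0, 2.3, 0.5, 1.4 → max 2.3
D regrets: 0.0, 0.3, 1.6, 1.0, 0.4 → max 1.6
E regrets: 0.6, 0.1, 1.5, 0.6, 0.4 → max 1.5
Smallest max regret = 1.5 → E.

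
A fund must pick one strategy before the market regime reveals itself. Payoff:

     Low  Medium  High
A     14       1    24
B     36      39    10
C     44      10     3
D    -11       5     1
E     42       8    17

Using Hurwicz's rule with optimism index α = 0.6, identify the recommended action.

E

A: 0.6·24 + 0.4·1 = 14.8
B: 0.6·39 + 0.4·10 = 27.4
C: 0.6·44 + 0.4·3 = 27.6
D: 0.6·5 + 0.4·(-11) = -1.4
E: 0.6·42 + 0.4·8 = 28.4
Highest Hurwicz score = 28.4 → E.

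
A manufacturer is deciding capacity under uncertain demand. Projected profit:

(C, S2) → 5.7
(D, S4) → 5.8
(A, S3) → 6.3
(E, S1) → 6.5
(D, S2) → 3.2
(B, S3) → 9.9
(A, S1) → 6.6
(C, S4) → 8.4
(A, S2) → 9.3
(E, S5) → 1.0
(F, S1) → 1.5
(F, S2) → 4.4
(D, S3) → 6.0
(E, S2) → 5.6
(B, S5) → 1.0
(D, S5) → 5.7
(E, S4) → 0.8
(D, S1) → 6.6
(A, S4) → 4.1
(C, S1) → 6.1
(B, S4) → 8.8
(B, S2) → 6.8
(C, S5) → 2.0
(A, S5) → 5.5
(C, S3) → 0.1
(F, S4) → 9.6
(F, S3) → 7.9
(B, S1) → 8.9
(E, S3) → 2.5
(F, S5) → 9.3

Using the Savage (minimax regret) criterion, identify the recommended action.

A

Column bests: S1=8.9, S2=9.3, S3=9.9, S4=9.6, S5=9.3.
A regrets: 2.3, 0.0, 3.6, 5.5, 3.8 → max 5.5
B regrets: 0.0, 2.5, 0.0, 0.8, 8.3 → max 8.3
C regrets: 2.8, 3.6, 9.8, 1.2, 7.3 → max 9.8
D regrets: 2.3, 6.1, 3.9, 3.8, 3.6 → max 6.1
E regrets: 2.4, 3.7, 7.4, 8.8, 8.3 → max 8.8
F regrets: 7.4, 4.9, 2.0, 0.0, 0.0 → max 7.4
Smallest max regret = 5.5 → A.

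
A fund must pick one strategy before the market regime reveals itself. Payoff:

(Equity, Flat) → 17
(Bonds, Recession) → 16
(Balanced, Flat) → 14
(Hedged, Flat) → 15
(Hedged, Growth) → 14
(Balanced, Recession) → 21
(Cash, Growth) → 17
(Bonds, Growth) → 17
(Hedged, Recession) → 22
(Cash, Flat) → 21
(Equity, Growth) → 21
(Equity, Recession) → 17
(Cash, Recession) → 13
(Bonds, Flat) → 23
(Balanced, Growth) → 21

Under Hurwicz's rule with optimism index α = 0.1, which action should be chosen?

Hedged: 0.1·22 + 0.9·14 = 14.8
Equity: 0.1·21 + 0.9·17 = 17.4
Balanced: 0.1·21 + 0.9·14 = 14.7
Bonds: 0.1·23 + 0.9·16 = 16.7
Cash: 0.1·21 + 0.9·13 = 13.8
Highest Hurwicz score = 17.4 → Equity.

Equity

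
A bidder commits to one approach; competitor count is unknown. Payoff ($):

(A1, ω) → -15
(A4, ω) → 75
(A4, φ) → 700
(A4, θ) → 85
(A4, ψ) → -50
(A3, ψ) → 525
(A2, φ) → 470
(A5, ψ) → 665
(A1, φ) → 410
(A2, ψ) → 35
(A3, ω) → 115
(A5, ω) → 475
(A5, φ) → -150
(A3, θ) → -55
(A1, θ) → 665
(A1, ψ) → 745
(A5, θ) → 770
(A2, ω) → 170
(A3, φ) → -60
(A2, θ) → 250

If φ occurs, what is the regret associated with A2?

230

Best payoff under φ is 700.
Regret = 700 − 470 = 230.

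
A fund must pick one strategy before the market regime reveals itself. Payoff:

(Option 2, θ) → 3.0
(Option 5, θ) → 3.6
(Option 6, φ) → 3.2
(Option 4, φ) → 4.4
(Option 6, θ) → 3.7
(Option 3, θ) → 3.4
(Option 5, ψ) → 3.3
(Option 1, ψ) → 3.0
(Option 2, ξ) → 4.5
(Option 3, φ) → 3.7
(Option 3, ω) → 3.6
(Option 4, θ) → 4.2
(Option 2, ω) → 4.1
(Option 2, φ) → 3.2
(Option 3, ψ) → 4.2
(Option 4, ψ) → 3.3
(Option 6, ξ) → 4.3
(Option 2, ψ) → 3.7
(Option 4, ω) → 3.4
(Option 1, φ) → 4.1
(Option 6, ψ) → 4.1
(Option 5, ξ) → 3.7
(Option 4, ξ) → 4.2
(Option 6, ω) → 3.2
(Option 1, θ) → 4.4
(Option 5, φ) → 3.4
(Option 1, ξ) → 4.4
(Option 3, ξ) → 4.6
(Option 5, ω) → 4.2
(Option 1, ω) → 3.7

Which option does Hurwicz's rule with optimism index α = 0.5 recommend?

Option 1: 0.5·4.4 + 0.5·3.0 = 3.7
Option 2: 0.5·4.5 + 0.5·3.0 = 3.75
Option 3: 0.5·4.6 + 0.5·3.4 = 4
Option 4: 0.5·4.4 + 0.5·3.3 = 3.85
Option 5: 0.5·4.2 + 0.5·3.3 = 3.75
Option 6: 0.5·4.3 + 0.5·3.2 = 3.75
Highest Hurwicz score = 4 → Option 3.

Option 3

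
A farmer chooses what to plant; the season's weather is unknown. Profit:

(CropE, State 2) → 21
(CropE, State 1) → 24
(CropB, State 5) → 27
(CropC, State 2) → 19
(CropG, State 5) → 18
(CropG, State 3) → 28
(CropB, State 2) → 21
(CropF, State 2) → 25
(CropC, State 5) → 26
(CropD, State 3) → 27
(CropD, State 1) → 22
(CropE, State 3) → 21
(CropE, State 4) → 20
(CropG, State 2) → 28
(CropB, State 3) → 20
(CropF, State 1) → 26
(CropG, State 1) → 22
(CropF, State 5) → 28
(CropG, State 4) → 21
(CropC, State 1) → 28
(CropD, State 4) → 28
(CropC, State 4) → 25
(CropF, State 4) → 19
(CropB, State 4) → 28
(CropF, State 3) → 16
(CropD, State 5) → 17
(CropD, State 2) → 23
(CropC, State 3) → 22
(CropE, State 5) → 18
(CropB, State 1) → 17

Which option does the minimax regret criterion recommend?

CropC

Column bests: State 1=28, State 2=28, State 3=28, State 4=28, State 5=28.
CropD regrets: 6, 5, 1, 0, 11 → max 11
CropF regrets: 2, 3, 12, 9, 0 → max 12
CropE regrets: 4, 7, 7, 8, 10 → max 10
CropC regrets: 0, 9, 6, 3, 2 → max 9
CropG regrets: 6, 0, 0, 7, 10 → max 10
CropB regrets: 11, 7, 8, 0, 1 → max 11
Smallest max regret = 9 → CropC.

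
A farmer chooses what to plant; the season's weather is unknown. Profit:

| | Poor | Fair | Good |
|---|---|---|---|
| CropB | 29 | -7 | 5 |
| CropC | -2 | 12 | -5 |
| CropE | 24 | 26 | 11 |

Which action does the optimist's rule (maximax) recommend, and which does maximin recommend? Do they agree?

maximax → CropB; maximin → CropE (disagree)

Row maxima: CropB=29, CropC=12, CropE=26
Best best-case = 29 → CropB.
Row minima: CropB=-7, CropC=-5, CropE=11
Best worst-case = 11 → CropE.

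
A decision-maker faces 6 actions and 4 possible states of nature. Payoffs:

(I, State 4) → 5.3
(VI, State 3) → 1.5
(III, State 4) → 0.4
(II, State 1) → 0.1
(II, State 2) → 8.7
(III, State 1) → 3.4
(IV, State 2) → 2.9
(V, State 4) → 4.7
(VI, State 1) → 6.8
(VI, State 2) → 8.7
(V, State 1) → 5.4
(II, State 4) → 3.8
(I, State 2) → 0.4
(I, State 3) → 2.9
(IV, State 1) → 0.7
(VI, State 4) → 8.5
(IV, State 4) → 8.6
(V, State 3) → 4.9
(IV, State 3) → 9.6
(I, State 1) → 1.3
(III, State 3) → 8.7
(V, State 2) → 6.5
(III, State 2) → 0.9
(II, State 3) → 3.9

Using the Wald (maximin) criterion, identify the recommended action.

V

Row minima: I=0.4, II=0.1, III=0.4, IV=0.7, V=4.7, VI=1.5
Best worst-case = 4.7 → V.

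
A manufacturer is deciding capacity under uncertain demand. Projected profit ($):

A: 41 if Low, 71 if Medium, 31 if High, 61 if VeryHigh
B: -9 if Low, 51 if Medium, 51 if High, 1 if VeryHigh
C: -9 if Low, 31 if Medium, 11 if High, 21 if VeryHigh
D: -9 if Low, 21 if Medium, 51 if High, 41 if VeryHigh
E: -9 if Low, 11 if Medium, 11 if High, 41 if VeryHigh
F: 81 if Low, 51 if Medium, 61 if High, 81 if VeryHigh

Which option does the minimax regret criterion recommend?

F

Column bests: Low=81, Medium=71, High=61, VeryHigh=81.
A regrets: 40, 0, 30, 20 → max 40
B regrets: 90, 20, 10, 80 → max 90
C regrets: 90, 40, 50, 60 → max 90
D regrets: 90, 50, 10, 40 → max 90
E regrets: 90, 60, 50, 40 → max 90
F regrets: 0, 20, 0, 0 → max 20
Smallest max regret = 20 → F.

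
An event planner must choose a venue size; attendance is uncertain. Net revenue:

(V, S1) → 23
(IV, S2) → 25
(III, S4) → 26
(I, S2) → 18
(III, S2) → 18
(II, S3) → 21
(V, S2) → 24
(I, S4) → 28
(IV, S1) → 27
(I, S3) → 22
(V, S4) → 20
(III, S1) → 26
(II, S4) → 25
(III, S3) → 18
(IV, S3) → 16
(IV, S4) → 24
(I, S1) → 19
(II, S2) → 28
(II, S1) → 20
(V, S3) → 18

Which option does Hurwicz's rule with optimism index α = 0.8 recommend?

II

I: 0.8·28 + 0.2·18 = 26
II: 0.8·28 + 0.2·20 = 26.4
III: 0.8·26 + 0.2·18 = 24.4
IV: 0.8·27 + 0.2·16 = 24.8
V: 0.8·24 + 0.2·18 = 22.8
Highest Hurwicz score = 26.4 → II.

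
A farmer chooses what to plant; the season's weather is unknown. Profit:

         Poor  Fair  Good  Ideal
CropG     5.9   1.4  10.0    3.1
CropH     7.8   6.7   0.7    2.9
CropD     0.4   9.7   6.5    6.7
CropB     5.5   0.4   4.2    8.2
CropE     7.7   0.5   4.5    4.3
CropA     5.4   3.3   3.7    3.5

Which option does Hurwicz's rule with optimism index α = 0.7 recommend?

CropG: 0.7·10.0 + 0.3·1.4 = 7.42
CropH: 0.7·7.8 + 0.3·0.7 = 5.67
CropD: 0.7·9.7 + 0.3·0.4 = 6.91
CropB: 0.7·8.2 + 0.3·0.4 = 5.86
CropE: 0.7·7.7 + 0.3·0.5 = 5.54
CropA: 0.7·5.4 + 0.3·3.3 = 4.77
Highest Hurwicz score = 7.42 → CropG.

CropG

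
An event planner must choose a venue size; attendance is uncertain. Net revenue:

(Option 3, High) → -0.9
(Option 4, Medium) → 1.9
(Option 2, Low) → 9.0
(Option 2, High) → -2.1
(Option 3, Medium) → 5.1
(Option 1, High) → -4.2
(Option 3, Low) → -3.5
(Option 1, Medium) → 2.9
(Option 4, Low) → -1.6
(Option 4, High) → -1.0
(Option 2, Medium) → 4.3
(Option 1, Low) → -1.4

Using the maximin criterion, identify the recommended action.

Option 4

Row minima: Option 1=-4.2, Option 2=-2.1, Option 3=-3.5, Option 4=-1.6
Best worst-case = -1.6 → Option 4.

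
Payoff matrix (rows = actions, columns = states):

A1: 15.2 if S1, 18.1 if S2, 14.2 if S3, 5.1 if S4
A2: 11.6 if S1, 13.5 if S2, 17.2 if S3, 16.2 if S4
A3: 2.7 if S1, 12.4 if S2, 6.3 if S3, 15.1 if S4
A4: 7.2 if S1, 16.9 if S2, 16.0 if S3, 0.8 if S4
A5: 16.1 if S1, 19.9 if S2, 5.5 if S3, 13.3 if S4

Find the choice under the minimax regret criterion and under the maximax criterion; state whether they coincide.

Column bests: S1=16.1, S2=19.9, S3=17.2, S4=16.2.
A1 regrets: 0.9, 1.8, 3.0, 11.1 → max 11.1
A2 regrets: 4.5, 6.4, 0.0, 0.0 → max 6.4
A3 regrets: 13.4, 7.5, 10.9, 1.1 → max 13.4
A4 regrets: 8.9, 3.0, 1.2, 15.4 → max 15.4
A5 regrets: 0.0, 0.0, 11.7, 2.9 → max 11.7
Smallest max regret = 6.4 → A2.
Row maxima: A1=18.1, A2=17.2, A3=15.1, A4=16.9, A5=19.9
Best best-case = 19.9 → A5.

minimax regret → A2; maximax → A5 (disagree)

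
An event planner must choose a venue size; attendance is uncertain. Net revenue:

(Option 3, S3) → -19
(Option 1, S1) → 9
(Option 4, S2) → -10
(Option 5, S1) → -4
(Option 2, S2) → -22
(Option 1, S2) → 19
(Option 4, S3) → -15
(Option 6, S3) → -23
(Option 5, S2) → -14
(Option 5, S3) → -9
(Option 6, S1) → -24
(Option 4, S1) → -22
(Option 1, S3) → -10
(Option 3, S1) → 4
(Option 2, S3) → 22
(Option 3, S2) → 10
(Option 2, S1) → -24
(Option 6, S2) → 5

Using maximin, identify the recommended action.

Row minima: Option 1=-10, Option 2=-24, Option 3=-19, Option 4=-22, Option 5=-14, Option 6=-24
Best worst-case = -10 → Option 1.

Option 1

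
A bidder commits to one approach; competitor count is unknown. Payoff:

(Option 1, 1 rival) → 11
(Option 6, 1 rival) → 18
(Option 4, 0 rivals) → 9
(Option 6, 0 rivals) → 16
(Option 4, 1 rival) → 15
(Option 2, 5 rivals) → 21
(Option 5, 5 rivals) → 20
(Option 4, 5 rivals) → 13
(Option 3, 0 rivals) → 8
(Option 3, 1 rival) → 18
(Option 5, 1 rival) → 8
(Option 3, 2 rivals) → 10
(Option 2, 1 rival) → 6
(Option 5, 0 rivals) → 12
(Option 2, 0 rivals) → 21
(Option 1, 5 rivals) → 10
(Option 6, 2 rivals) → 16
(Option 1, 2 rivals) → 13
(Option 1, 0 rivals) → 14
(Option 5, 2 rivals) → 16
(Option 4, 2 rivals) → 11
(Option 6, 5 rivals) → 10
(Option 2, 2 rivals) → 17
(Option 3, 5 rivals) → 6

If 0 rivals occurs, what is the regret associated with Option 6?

Best payoff under 0 rivals is 21.
Regret = 21 − 16 = 5.

5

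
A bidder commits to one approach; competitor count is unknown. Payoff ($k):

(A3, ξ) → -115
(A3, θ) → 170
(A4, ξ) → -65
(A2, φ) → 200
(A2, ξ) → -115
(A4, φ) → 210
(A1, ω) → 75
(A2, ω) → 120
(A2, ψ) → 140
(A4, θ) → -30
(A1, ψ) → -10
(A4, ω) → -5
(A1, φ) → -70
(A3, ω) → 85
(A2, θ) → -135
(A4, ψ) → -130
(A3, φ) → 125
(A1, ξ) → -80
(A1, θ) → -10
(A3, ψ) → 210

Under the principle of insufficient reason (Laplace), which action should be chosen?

A3

Row averages: A1=-19, A2=42, A3=95, A4=-4
Highest average = 95 → A3.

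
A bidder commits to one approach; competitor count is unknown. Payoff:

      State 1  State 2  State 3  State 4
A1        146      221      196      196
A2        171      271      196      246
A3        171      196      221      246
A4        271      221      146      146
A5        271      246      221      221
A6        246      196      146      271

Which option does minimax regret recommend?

Column bests: State 1=271, State 2=271, State 3=221, State 4=271.
A1 regrets: 125, 50, 25, 75 → max 125
A2 regrets: 100, 0, 25, 25 → max 100
A3 regrets: 100, 75, 0, 25 → max 100
A4 regrets: 0, 50, 75, 125 → max 125
A5 regrets: 0, 25, 0, 50 → max 50
A6 regrets: 25, 75, 75, 0 → max 75
Smallest max regret = 50 → A5.

A5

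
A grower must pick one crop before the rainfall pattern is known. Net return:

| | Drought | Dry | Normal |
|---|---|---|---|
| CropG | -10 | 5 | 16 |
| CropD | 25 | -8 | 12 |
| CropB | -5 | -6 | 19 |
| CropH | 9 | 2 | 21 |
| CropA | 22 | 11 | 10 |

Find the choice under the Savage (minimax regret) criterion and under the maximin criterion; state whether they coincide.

minimax regret → CropA; maximin → CropA (agree)

Column bests: Drought=25, Dry=11, Normal=21.
CropG regrets: 35, 6, 5 → max 35
CropD regrets: 0, 19, 9 → max 19
CropB regrets: 30, 17, 2 → max 30
CropH regrets: 16, 9, 0 → max 16
CropA regrets: 3, 0, 11 → max 11
Smallest max regret = 11 → CropA.
Row minima: CropG=-10, CropD=-8, CropB=-6, CropH=2, CropA=10
Best worst-case = 10 → CropA.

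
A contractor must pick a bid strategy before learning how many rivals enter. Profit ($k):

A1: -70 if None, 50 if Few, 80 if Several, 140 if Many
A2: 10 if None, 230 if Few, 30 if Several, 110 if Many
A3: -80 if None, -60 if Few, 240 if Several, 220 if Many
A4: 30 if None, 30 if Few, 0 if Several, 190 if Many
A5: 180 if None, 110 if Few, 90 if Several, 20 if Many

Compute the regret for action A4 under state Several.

Best payoff under Several is 240.
Regret = 240 − 0 = 240.

240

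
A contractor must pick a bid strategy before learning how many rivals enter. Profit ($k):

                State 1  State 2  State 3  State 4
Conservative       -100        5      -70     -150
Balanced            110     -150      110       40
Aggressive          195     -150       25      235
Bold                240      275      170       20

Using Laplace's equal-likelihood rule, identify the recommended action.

Bold

Row averages: Conservative=-78.75, Balanced=27.5, Aggressive=76.25, Bold=176.25
Highest average = 176.25 → Bold.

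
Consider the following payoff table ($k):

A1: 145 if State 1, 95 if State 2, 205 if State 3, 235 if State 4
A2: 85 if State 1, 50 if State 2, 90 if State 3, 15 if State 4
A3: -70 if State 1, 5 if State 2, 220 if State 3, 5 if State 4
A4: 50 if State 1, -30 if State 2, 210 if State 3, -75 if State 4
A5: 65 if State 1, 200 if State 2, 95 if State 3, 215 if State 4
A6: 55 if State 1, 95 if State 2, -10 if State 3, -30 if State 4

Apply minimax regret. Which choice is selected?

A1

Column bests: State 1=145, State 2=200, State 3=220, State 4=235.
A1 regrets: 0, 105, 15, 0 → max 105
A2 regrets: 60, 150, 130, 220 → max 220
A3 regrets: 215, 195, 0, 230 → max 230
A4 regrets: 95, 230, 10, 310 → max 310
A5 regrets: 80, 0, 125, 20 → max 125
A6 regrets: 90, 105, 230, 265 → max 265
Smallest max regret = 105 → A1.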